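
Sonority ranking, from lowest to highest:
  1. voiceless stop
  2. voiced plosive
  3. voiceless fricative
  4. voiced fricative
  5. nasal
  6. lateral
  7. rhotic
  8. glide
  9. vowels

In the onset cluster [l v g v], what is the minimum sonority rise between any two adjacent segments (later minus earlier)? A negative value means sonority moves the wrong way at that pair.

/l/ is a lateral (sonority 6).
/v/ is a voiced fricative (sonority 4).
/g/ is a voiced plosive (sonority 2).
/v/ is a voiced fricative (sonority 4).
/l/→/v/: change -2.
/v/→/g/: change -2.
/g/→/v/: change +2.
Minimum = -2.

-2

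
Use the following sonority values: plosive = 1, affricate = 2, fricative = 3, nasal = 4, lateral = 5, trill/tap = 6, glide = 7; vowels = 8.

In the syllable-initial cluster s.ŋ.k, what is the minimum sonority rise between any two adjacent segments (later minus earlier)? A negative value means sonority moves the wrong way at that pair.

-3

/s/ — fricative, sonority 3.
/ŋ/ — nasal, sonority 4.
/k/ — plosive, sonority 1.
/s/→/ŋ/: change +1.
/ŋ/→/k/: change -3.
Minimum = -3.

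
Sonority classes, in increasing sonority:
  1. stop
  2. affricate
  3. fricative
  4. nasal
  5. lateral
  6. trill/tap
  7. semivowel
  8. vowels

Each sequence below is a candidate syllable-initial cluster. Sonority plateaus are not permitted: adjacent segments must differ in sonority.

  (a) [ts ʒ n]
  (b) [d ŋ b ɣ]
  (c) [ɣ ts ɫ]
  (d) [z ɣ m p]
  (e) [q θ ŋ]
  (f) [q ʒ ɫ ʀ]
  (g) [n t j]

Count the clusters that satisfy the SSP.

3

(a) 2-3-4 → obeys
(b) 1-4-1-3 → violates
(c) 3-2-5 → violates
(d) 3-3-4-1 → violates
(e) 1-3-4 → obeys
(f) 1-3-5-6 → obeys
(g) 4-1-7 → violates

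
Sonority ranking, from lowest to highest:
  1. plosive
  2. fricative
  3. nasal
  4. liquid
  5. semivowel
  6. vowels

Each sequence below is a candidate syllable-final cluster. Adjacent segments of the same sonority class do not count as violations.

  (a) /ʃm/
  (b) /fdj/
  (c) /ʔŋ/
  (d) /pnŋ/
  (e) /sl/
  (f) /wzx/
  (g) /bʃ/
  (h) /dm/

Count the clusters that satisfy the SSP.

1

(a) 2-3 → violates
(b) 2-1-5 → violates
(c) 1-3 → violates
(d) 1-3-3 → violates
(e) 2-4 → violates
(f) 5-2-2 → obeys
(g) 1-2 → violates
(h) 1-3 → violates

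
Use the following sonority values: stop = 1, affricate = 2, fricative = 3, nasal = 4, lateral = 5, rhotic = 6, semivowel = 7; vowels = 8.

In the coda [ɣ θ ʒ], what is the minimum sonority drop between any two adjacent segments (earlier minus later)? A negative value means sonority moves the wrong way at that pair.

0

/ɣ/ is a fricative (sonority 3).
/θ/ is a fricative (sonority 3).
/ʒ/ is a fricative (sonority 3).
/ɣ/→/θ/: change +0.
/θ/→/ʒ/: change +0.
Minimum = 0.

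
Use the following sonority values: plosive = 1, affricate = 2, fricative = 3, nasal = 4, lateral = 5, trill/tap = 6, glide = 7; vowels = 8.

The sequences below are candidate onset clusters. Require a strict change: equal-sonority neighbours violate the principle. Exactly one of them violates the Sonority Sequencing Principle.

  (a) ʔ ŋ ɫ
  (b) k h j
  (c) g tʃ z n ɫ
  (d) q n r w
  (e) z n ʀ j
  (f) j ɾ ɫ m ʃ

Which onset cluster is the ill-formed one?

f

(a) sonority 1-4-5: well-formed.
(b) sonority 1-3-7: well-formed.
(c) sonority 1-2-3-4-5: well-formed.
(d) sonority 1-4-6-7: well-formed.
(e) sonority 3-4-6-7: well-formed.
(f) sonority 7-6-5-4-3: ill-formed.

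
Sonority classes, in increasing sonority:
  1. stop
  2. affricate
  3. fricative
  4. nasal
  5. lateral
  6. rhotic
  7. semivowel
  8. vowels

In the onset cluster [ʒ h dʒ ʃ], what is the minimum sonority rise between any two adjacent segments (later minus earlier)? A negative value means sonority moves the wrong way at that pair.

-1

/ʒ/ — fricative, sonority 3.
/h/ — fricative, sonority 3.
/dʒ/ — affricate, sonority 2.
/ʃ/ — fricative, sonority 3.
/ʒ/→/h/: change +0.
/h/→/dʒ/: change -1.
/dʒ/→/ʃ/: change +1.
Minimum = -1.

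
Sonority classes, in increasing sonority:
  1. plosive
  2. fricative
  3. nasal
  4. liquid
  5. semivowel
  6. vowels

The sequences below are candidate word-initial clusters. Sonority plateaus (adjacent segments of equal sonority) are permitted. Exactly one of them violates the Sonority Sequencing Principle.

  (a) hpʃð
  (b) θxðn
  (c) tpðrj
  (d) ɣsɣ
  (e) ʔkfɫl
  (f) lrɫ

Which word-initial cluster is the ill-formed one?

a

(a) sonority 2-1-2-2: ill-formed.
(b) sonority 2-2-2-3: well-formed.
(c) sonority 1-1-2-4-5: well-formed.
(d) sonority 2-2-2: well-formed.
(e) sonority 1-1-2-4-4: well-formed.
(f) sonority 4-4-4: well-formed.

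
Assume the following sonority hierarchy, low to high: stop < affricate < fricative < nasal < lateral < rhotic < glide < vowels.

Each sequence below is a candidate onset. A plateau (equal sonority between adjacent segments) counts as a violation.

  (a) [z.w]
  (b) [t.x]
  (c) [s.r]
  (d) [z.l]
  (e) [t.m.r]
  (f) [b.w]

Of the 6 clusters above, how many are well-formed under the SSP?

(a) sonority 3-7: well-formed.
(b) sonority 1-3: well-formed.
(c) sonority 3-6: well-formed.
(d) sonority 3-5: well-formed.
(e) sonority 1-4-6: well-formed.
(f) sonority 1-7: well-formed.

6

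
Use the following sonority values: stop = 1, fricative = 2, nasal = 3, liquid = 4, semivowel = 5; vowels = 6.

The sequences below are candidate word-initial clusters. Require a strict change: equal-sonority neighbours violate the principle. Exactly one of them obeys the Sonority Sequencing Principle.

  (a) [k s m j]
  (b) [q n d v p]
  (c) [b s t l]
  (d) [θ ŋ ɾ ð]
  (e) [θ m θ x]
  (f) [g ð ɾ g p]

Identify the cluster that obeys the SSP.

(a) [k s m j]: profile 1-2-3-5 — obeys.
(b) [q n d v p]: profile 1-3-1-2-1 — violates.
(c) [b s t l]: profile 1-2-1-4 — violates.
(d) [θ ŋ ɾ ð]: profile 2-3-4-2 — violates.
(e) [θ m θ x]: profile 2-3-2-2 — violates.
(f) [g ð ɾ g p]: profile 1-2-4-1-1 — violates.

a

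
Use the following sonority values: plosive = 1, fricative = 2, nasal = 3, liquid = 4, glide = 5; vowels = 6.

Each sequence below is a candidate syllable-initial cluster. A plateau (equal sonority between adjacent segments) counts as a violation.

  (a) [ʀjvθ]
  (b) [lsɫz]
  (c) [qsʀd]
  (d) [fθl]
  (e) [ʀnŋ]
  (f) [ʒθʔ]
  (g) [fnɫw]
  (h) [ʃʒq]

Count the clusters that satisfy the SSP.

1

(a) [ʀjvθ]: profile 4-5-2-2 — violates.
(b) [lsɫz]: profile 4-2-4-2 — violates.
(c) [qsʀd]: profile 1-2-4-1 — violates.
(d) [fθl]: profile 2-2-4 — violates.
(e) [ʀnŋ]: profile 4-3-3 — violates.
(f) [ʒθʔ]: profile 2-2-1 — violates.
(g) [fnɫw]: profile 2-3-4-5 — obeys.
(h) [ʃʒq]: profile 2-2-1 — violates.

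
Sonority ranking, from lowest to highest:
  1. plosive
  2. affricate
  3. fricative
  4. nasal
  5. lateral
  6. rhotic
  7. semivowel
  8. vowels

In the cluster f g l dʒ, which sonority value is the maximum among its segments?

5

/f/ — fricative, sonority 3.
/g/ — plosive, sonority 1.
/l/ — lateral, sonority 5.
/dʒ/ — affricate, sonority 2.
The maximum is 5.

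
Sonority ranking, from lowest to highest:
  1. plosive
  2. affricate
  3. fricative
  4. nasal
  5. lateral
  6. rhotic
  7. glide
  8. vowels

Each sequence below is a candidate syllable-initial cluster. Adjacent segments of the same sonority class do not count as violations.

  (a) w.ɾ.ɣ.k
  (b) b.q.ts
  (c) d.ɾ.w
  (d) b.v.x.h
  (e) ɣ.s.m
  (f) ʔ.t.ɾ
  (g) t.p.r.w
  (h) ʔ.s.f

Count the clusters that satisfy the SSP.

7

(a) sonority 7-6-3-1: ill-formed.
(b) sonority 1-1-2: well-formed.
(c) sonority 1-6-7: well-formed.
(d) sonority 1-3-3-3: well-formed.
(e) sonority 3-3-4: well-formed.
(f) sonority 1-1-6: well-formed.
(g) sonority 1-1-6-7: well-formed.
(h) sonority 1-3-3: well-formed.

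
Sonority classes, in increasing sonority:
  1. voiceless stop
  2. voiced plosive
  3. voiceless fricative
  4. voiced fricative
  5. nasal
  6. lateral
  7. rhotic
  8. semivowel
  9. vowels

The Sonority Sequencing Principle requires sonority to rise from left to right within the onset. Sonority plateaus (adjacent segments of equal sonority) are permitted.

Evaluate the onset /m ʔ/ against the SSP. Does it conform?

no

/m/ — nasal, sonority 5.
/ʔ/ — voiceless stop, sonority 1.
The profile is 5-1. Between /m/ (5) and /ʔ/ (1) sonority does not rise, so the cluster violates the SSP.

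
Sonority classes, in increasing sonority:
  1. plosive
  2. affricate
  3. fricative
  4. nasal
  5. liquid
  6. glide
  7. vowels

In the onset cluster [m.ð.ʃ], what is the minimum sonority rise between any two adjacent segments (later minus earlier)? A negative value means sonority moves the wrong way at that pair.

-1

/m/ — nasal, sonority 4.
/ð/ — fricative, sonority 3.
/ʃ/ — fricative, sonority 3.
/m/→/ð/: change -1.
/ð/→/ʃ/: change +0.
Minimum = -1.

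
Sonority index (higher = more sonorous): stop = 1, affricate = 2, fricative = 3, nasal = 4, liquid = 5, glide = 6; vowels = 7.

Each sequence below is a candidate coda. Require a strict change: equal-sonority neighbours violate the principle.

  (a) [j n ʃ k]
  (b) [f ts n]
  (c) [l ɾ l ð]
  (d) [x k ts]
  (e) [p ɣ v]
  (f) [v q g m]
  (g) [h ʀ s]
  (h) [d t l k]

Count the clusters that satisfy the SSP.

1

(a) [j n ʃ k]: profile 6-4-3-1 — obeys.
(b) [f ts n]: profile 3-2-4 — violates.
(c) [l ɾ l ð]: profile 5-5-5-3 — violates.
(d) [x k ts]: profile 3-1-2 — violates.
(e) [p ɣ v]: profile 1-3-3 — violates.
(f) [v q g m]: profile 3-1-1-4 — violates.
(g) [h ʀ s]: profile 3-5-3 — violates.
(h) [d t l k]: profile 1-1-5-1 — violates.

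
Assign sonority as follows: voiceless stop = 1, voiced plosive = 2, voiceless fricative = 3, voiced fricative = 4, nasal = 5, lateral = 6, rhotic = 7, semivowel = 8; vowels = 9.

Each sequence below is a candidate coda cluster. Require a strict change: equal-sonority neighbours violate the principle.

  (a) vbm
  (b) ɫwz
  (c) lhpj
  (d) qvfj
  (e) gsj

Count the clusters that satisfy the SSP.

(a) vbm: profile 4-2-5 — violates.
(b) ɫwz: profile 6-8-4 — violates.
(c) lhpj: profile 6-3-1-8 — violates.
(d) qvfj: profile 1-4-3-8 — violates.
(e) gsj: profile 2-3-8 — violates.

0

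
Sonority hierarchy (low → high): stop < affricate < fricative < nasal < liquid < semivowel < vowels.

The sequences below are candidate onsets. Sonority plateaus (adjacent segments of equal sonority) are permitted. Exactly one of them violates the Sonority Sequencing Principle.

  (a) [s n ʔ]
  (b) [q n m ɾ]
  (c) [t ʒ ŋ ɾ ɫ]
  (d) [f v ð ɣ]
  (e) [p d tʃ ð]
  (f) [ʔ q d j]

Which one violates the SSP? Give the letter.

(a) sonority 3-4-1: ill-formed.
(b) sonority 1-4-4-5: well-formed.
(c) sonority 1-3-4-5-5: well-formed.
(d) sonority 3-3-3-3: well-formed.
(e) sonority 1-1-2-3: well-formed.
(f) sonority 1-1-1-6: well-formed.

a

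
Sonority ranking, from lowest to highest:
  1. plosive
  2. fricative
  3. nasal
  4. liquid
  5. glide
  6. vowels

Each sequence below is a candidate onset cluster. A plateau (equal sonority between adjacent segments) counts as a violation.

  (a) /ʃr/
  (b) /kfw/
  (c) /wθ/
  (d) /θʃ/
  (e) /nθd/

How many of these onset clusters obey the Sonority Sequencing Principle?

2

(a) sonority 2-4: well-formed.
(b) sonority 1-2-5: well-formed.
(c) sonority 5-2: ill-formed.
(d) sonority 2-2: ill-formed.
(e) sonority 3-2-1: ill-formed.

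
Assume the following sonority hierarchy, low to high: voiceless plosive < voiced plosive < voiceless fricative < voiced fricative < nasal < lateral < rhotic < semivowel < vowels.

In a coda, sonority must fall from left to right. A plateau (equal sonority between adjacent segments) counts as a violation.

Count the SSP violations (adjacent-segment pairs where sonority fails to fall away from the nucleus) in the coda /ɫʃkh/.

1

/ɫ/: lateral = 6.
/ʃ/: voiceless fricative = 3.
/k/: voiceless plosive = 1.
/h/: voiceless fricative = 3.
/ɫ/→/ʃ/: 6→3 (falls) — ok.
/ʃ/→/k/: 3→1 (falls) — ok.
/k/→/h/: 1→3 (does not fall) — violation.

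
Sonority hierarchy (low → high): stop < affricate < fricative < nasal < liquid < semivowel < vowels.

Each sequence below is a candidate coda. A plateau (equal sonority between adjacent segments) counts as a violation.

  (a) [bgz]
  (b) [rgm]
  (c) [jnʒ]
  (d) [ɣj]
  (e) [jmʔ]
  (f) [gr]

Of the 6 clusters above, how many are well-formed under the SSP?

2

(a) 1-1-3 → violates
(b) 5-1-4 → violates
(c) 6-4-3 → obeys
(d) 3-6 → violates
(e) 6-4-1 → obeys
(f) 1-5 → violates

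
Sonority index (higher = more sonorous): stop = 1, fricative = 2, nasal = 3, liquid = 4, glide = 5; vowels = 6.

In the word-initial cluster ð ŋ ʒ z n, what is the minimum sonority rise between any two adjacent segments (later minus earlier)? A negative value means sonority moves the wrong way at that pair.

-1

/ð/ is a fricative (sonority 2).
/ŋ/ is a nasal (sonority 3).
/ʒ/ is a fricative (sonority 2).
/z/ is a fricative (sonority 2).
/n/ is a nasal (sonority 3).
/ð/→/ŋ/: change +1.
/ŋ/→/ʒ/: change -1.
/ʒ/→/z/: change +0.
/z/→/n/: change +1.
Minimum = -1.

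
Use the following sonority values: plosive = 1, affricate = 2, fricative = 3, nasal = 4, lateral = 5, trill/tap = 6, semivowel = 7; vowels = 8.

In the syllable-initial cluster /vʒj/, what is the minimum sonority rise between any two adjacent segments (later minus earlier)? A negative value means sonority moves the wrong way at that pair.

0

/v/ is a fricative (sonority 3).
/ʒ/ is a fricative (sonority 3).
/j/ is a semivowel (sonority 7).
/v/→/ʒ/: change +0.
/ʒ/→/j/: change +4.
Minimum = 0.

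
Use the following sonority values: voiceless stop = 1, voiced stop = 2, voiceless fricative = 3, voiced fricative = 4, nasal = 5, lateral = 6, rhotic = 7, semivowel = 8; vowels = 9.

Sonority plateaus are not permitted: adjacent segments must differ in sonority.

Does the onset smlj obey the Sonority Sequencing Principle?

yes

/s/: voiceless fricative = 3.
/m/: nasal = 5.
/l/: lateral = 6.
/j/: semivowel = 8.
The profile 3-5-6-8 strictly rises, so the onset satisfies the SSP.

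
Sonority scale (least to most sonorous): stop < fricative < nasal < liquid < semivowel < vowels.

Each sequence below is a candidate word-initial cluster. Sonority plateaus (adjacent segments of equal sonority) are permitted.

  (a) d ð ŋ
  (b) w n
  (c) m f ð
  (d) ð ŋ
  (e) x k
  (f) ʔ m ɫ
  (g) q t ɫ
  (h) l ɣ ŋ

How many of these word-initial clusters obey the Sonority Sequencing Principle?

4

(a) sonority 1-2-3: well-formed.
(b) sonority 5-3: ill-formed.
(c) sonority 3-2-2: ill-formed.
(d) sonority 2-3: well-formed.
(e) sonority 2-1: ill-formed.
(f) sonority 1-3-4: well-formed.
(g) sonority 1-1-4: well-formed.
(h) sonority 4-2-3: ill-formed.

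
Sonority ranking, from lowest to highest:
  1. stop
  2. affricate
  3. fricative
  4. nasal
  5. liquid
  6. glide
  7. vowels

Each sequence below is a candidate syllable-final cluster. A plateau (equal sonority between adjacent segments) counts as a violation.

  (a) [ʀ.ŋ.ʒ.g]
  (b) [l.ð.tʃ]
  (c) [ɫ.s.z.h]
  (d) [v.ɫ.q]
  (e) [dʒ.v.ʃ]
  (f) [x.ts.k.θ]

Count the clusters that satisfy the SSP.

(a) [ʀ.ŋ.ʒ.g]: profile 5-4-3-1 — obeys.
(b) [l.ð.tʃ]: profile 5-3-2 — obeys.
(c) [ɫ.s.z.h]: profile 5-3-3-3 — violates.
(d) [v.ɫ.q]: profile 3-5-1 — violates.
(e) [dʒ.v.ʃ]: profile 2-3-3 — violates.
(f) [x.ts.k.θ]: profile 3-2-1-3 — violates.

2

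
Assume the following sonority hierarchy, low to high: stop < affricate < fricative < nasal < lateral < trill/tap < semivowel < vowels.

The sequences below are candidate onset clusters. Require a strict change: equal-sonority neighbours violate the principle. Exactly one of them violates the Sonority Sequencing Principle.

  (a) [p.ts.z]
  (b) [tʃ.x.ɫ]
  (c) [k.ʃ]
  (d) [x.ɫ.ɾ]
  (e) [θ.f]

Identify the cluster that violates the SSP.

e

(a) 1-2-3 → obeys
(b) 2-3-5 → obeys
(c) 1-3 → obeys
(d) 3-5-6 → obeys
(e) 3-3 → violates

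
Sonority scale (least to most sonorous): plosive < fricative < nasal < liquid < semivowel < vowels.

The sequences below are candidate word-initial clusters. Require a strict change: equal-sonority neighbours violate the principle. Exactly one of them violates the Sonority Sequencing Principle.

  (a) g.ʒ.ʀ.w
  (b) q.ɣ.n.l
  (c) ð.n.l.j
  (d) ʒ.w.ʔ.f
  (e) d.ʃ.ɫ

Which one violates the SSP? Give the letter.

(a) g.ʒ.ʀ.w: profile 1-2-4-5 — obeys.
(b) q.ɣ.n.l: profile 1-2-3-4 — obeys.
(c) ð.n.l.j: profile 2-3-4-5 — obeys.
(d) ʒ.w.ʔ.f: profile 2-5-1-2 — violates.
(e) d.ʃ.ɫ: profile 1-2-4 — obeys.

d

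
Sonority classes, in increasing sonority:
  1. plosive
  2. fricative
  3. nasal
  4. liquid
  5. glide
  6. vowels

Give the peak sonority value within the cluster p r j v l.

5

/p/ is a plosive (sonority 1).
/r/ is a liquid (sonority 4).
/j/ is a glide (sonority 5).
/v/ is a fricative (sonority 2).
/l/ is a liquid (sonority 4).
The maximum is 5.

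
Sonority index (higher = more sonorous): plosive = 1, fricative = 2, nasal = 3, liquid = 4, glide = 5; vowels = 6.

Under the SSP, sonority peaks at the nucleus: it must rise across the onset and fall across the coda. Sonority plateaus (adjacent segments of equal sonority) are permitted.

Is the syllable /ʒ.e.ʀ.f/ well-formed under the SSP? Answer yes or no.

yes

Onset: /ʒ/ is a fricative (sonority 2); then the nucleus /e/ (sonority 6).
Onset profile 2-6 — rises to the nucleus.
Coda: /ʀ/ is a liquid (sonority 4), /f/ is a fricative (sonority 2).
Coda profile 6-4-2 — falls from the nucleus.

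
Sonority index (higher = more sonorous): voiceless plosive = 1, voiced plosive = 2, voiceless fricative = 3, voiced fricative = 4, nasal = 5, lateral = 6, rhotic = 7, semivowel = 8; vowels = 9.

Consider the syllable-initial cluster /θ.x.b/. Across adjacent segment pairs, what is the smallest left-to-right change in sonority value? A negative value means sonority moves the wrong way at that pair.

/θ/: voiceless fricative = 3.
/x/: voiceless fricative = 3.
/b/: voiced plosive = 2.
/θ/→/x/: change +0.
/x/→/b/: change -1.
Minimum = -1.

-1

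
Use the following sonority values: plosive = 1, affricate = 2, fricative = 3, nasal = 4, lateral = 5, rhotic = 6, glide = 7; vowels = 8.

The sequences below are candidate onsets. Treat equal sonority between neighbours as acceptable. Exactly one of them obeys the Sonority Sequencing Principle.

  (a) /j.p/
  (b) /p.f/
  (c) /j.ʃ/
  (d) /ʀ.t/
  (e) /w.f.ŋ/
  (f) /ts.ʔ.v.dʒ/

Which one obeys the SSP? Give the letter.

(a) 7-1 → violates
(b) 1-3 → obeys
(c) 7-3 → violates
(d) 6-1 → violates
(e) 7-3-4 → violates
(f) 2-1-3-2 → violates

b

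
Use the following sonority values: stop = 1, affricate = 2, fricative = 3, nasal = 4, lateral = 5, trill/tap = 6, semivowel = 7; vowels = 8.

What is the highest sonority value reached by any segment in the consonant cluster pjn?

/p/ is a stop (sonority 1).
/j/ is a semivowel (sonority 7).
/n/ is a nasal (sonority 4).
The maximum is 7.

7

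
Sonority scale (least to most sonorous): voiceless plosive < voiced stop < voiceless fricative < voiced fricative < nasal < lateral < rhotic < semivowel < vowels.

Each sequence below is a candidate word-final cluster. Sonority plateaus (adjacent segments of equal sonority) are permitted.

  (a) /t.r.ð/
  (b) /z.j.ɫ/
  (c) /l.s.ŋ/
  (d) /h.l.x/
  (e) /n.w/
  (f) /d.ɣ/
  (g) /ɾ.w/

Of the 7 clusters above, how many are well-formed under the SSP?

0

(a) /t.r.ð/: profile 1-7-4 — violates.
(b) /z.j.ɫ/: profile 4-8-6 — violates.
(c) /l.s.ŋ/: profile 6-3-5 — violates.
(d) /h.l.x/: profile 3-6-3 — violates.
(e) /n.w/: profile 5-8 — violates.
(f) /d.ɣ/: profile 2-4 — violates.
(g) /ɾ.w/: profile 7-8 — violates.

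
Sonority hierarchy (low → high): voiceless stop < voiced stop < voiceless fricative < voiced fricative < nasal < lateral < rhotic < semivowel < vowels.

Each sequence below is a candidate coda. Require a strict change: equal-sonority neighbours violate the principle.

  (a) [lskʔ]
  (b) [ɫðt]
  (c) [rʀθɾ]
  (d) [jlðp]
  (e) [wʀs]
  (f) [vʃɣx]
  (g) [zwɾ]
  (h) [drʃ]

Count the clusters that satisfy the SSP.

3

(a) [lskʔ]: profile 6-3-1-1 — violates.
(b) [ɫðt]: profile 6-4-1 — obeys.
(c) [rʀθɾ]: profile 7-7-3-7 — violates.
(d) [jlðp]: profile 8-6-4-1 — obeys.
(e) [wʀs]: profile 8-7-3 — obeys.
(f) [vʃɣx]: profile 4-3-4-3 — violates.
(g) [zwɾ]: profile 4-8-7 — violates.
(h) [drʃ]: profile 2-7-3 — violates.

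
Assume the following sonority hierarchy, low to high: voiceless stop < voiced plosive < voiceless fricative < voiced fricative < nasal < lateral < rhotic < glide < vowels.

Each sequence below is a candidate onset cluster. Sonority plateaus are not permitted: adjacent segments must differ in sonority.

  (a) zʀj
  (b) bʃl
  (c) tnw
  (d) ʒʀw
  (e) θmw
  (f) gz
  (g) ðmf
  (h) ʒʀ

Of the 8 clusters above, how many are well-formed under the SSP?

(a) zʀj: profile 4-7-8 — obeys.
(b) bʃl: profile 2-3-6 — obeys.
(c) tnw: profile 1-5-8 — obeys.
(d) ʒʀw: profile 4-7-8 — obeys.
(e) θmw: profile 3-5-8 — obeys.
(f) gz: profile 2-4 — obeys.
(g) ðmf: profile 4-5-3 — violates.
(h) ʒʀ: profile 4-7 — obeys.

7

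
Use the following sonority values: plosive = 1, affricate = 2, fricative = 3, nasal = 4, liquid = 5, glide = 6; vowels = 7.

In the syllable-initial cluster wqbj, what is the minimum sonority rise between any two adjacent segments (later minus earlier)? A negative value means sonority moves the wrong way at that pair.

/w/: glide = 6.
/q/: plosive = 1.
/b/: plosive = 1.
/j/: glide = 6.
/w/→/q/: change -5.
/q/→/b/: change +0.
/b/→/j/: change +5.
Minimum = -5.

-5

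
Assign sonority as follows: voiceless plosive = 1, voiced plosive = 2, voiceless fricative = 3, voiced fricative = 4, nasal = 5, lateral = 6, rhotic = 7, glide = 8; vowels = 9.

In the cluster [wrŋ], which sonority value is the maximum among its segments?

8

/w/ is a glide (sonority 8).
/r/ is a rhotic (sonority 7).
/ŋ/ is a nasal (sonority 5).
The maximum is 8.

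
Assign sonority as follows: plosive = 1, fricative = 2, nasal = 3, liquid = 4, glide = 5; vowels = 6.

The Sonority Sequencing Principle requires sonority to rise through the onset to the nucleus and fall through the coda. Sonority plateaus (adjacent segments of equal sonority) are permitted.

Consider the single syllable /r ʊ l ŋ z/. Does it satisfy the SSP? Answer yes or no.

Onset: /r/ is a liquid (sonority 4); then the nucleus /ʊ/ (sonority 6).
Onset profile 4-6 — rises to the nucleus.
Coda: /l/ is a liquid (sonority 4), /ŋ/ is a nasal (sonority 3), /z/ is a fricative (sonority 2).
Coda profile 6-4-3-2 — falls from the nucleus.

yes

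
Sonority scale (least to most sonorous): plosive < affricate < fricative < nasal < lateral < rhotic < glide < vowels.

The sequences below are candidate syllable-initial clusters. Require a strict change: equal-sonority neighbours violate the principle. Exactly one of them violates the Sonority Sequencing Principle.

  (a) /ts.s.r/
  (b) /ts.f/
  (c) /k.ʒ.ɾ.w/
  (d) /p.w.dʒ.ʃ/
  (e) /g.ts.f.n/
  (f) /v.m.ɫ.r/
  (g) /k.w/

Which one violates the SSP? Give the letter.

(a) /ts.s.r/: profile 2-3-6 — obeys.
(b) /ts.f/: profile 2-3 — obeys.
(c) /k.ʒ.ɾ.w/: profile 1-3-6-7 — obeys.
(d) /p.w.dʒ.ʃ/: profile 1-7-2-3 — violates.
(e) /g.ts.f.n/: profile 1-2-3-4 — obeys.
(f) /v.m.ɫ.r/: profile 3-4-5-6 — obeys.
(g) /k.w/: profile 1-7 — obeys.

d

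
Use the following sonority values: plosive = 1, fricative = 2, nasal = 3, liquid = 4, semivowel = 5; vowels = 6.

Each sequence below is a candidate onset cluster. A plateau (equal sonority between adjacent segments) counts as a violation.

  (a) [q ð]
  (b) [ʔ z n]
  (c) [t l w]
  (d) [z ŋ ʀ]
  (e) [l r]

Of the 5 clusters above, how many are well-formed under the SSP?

4

(a) 1-2 → obeys
(b) 1-2-3 → obeys
(c) 1-4-5 → obeys
(d) 2-3-4 → obeys
(e) 4-4 → violates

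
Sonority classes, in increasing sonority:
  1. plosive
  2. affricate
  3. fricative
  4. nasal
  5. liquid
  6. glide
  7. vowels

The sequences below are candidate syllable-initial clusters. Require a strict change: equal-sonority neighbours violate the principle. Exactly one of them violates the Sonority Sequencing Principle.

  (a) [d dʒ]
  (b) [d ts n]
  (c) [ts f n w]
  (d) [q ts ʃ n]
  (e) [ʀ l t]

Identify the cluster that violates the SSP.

e

(a) sonority 1-2: well-formed.
(b) sonority 1-2-4: well-formed.
(c) sonority 2-3-4-6: well-formed.
(d) sonority 1-2-3-4: well-formed.
(e) sonority 5-5-1: ill-formed.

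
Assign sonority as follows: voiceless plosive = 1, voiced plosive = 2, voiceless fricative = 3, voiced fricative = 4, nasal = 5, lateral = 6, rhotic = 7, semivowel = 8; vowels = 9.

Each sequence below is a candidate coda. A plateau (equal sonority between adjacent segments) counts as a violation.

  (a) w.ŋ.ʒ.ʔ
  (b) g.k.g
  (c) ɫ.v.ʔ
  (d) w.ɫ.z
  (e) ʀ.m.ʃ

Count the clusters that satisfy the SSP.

(a) 8-5-4-1 → obeys
(b) 2-1-2 → violates
(c) 6-4-1 → obeys
(d) 8-6-4 → obeys
(e) 7-5-3 → obeys

4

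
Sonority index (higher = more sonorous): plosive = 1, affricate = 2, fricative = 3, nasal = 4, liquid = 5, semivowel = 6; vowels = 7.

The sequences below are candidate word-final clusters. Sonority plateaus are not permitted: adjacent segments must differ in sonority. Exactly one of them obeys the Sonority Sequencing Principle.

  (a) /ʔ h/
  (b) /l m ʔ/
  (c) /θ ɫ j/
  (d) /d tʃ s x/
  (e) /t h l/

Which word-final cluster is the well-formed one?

(a) /ʔ h/: profile 1-3 — violates.
(b) /l m ʔ/: profile 5-4-1 — obeys.
(c) /θ ɫ j/: profile 3-5-6 — violates.
(d) /d tʃ s x/: profile 1-2-3-3 — violates.
(e) /t h l/: profile 1-3-5 — violates.

b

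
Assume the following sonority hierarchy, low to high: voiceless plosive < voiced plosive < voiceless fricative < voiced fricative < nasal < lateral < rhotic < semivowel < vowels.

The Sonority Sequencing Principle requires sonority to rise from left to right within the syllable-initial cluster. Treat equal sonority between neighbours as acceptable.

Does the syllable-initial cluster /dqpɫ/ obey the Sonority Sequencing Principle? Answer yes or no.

/d/: voiced plosive = 2.
/q/: voiceless plosive = 1.
/p/: voiceless plosive = 1.
/ɫ/: lateral = 6.
The profile is 2-1-1-6. Between /d/ (2) and /q/ (1) sonority does not rise, so the cluster violates the SSP.

no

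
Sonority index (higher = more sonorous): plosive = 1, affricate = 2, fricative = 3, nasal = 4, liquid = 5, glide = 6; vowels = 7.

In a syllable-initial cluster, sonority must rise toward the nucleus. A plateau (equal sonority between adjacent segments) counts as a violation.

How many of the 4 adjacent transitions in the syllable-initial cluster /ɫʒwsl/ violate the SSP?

2

/ɫ/: liquid = 5.
/ʒ/: fricative = 3.
/w/: glide = 6.
/s/: fricative = 3.
/l/: liquid = 5.
/ɫ/→/ʒ/: 5→3 (does not rise) — violation.
/ʒ/→/w/: 3→6 (rises) — ok.
/w/→/s/: 6→3 (does not rise) — violation.
/s/→/l/: 3→5 (rises) — ok.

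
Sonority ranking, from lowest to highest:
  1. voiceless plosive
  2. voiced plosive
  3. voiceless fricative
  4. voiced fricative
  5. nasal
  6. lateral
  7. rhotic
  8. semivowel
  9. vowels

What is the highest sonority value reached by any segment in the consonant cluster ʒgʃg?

/ʒ/: voiced fricative = 4.
/g/: voiced plosive = 2.
/ʃ/: voiceless fricative = 3.
/g/: voiced plosive = 2.
The maximum is 4.

4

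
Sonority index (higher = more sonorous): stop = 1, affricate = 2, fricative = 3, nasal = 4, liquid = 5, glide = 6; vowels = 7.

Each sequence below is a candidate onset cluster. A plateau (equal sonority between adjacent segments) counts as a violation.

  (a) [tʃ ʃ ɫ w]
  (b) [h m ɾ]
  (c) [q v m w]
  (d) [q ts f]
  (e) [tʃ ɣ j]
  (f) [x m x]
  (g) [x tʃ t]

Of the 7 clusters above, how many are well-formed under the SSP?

(a) sonority 2-3-5-6: well-formed.
(b) sonority 3-4-5: well-formed.
(c) sonority 1-3-4-6: well-formed.
(d) sonority 1-2-3: well-formed.
(e) sonority 2-3-6: well-formed.
(f) sonority 3-4-3: ill-formed.
(g) sonority 3-2-1: ill-formed.

5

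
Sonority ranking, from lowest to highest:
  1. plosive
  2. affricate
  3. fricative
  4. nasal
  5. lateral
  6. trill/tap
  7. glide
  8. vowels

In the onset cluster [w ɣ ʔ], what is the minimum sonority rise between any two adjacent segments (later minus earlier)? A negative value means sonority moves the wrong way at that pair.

/w/ — glide, sonority 7.
/ɣ/ — fricative, sonority 3.
/ʔ/ — plosive, sonority 1.
/w/→/ɣ/: change -4.
/ɣ/→/ʔ/: change -2.
Minimum = -4.

-4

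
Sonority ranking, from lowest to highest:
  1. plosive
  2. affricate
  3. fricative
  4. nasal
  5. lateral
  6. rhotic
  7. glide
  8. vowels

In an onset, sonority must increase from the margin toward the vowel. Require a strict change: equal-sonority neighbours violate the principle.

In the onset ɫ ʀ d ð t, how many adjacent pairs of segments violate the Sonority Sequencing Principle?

2

/ɫ/ is a lateral (sonority 5).
/ʀ/ is a rhotic (sonority 6).
/d/ is a plosive (sonority 1).
/ð/ is a fricative (sonority 3).
/t/ is a plosive (sonority 1).
/ɫ/→/ʀ/: 5→6 (rises) — ok.
/ʀ/→/d/: 6→1 (does not rise) — violation.
/d/→/ð/: 1→3 (rises) — ok.
/ð/→/t/: 3→1 (does not rise) — violation.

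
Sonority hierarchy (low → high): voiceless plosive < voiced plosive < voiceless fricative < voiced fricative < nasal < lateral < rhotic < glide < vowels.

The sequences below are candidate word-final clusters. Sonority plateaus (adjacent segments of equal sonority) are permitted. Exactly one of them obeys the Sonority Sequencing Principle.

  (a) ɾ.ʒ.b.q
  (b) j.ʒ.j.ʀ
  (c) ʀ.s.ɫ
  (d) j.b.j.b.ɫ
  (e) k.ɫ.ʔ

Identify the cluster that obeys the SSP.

(a) ɾ.ʒ.b.q: profile 7-4-2-1 — obeys.
(b) j.ʒ.j.ʀ: profile 8-4-8-7 — violates.
(c) ʀ.s.ɫ: profile 7-3-6 — violates.
(d) j.b.j.b.ɫ: profile 8-2-8-2-6 — violates.
(e) k.ɫ.ʔ: profile 1-6-1 — violates.

a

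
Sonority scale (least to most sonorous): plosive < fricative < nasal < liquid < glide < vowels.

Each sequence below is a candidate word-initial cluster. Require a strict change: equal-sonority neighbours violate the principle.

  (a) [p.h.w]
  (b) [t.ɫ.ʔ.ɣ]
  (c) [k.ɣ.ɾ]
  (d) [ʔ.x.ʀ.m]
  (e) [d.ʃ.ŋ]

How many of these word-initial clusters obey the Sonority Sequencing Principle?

3

(a) sonority 1-2-5: well-formed.
(b) sonority 1-4-1-2: ill-formed.
(c) sonority 1-2-4: well-formed.
(d) sonority 1-2-4-3: ill-formed.
(e) sonority 1-2-3: well-formed.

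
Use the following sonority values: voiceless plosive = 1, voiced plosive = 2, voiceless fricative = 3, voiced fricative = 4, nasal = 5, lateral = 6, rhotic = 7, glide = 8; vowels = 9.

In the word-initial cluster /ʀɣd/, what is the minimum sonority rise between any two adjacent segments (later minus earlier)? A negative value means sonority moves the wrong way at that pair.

/ʀ/ is a rhotic (sonority 7).
/ɣ/ is a voiced fricative (sonority 4).
/d/ is a voiced plosive (sonority 2).
/ʀ/→/ɣ/: change -3.
/ɣ/→/d/: change -2.
Minimum = -3.

-3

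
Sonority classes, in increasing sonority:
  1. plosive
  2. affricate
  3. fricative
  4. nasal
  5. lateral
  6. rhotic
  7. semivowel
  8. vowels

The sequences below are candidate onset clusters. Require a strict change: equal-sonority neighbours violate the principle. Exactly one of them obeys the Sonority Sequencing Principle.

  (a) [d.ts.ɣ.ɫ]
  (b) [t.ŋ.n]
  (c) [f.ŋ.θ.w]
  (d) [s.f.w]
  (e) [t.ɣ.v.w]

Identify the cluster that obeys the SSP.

(a) sonority 1-2-3-5: well-formed.
(b) sonority 1-4-4: ill-formed.
(c) sonority 3-4-3-7: ill-formed.
(d) sonority 3-3-7: ill-formed.
(e) sonority 1-3-3-7: ill-formed.

a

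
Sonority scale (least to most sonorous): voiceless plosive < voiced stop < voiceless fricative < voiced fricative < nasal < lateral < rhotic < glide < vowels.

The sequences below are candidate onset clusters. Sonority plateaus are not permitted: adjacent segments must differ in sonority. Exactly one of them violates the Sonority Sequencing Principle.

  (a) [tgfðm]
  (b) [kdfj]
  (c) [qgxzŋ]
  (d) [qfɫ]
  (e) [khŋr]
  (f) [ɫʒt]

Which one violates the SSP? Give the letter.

f

(a) [tgfðm]: profile 1-2-3-4-5 — obeys.
(b) [kdfj]: profile 1-2-3-8 — obeys.
(c) [qgxzŋ]: profile 1-2-3-4-5 — obeys.
(d) [qfɫ]: profile 1-3-6 — obeys.
(e) [khŋr]: profile 1-3-5-7 — obeys.
(f) [ɫʒt]: profile 6-4-1 — violates.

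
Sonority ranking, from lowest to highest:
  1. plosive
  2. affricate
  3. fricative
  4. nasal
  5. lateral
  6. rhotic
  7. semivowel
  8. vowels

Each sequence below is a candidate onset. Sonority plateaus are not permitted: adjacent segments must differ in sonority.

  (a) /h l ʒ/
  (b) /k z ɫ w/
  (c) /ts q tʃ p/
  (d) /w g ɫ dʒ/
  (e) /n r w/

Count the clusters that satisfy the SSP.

2

(a) sonority 3-5-3: ill-formed.
(b) sonority 1-3-5-7: well-formed.
(c) sonority 2-1-2-1: ill-formed.
(d) sonority 7-1-5-2: ill-formed.
(e) sonority 4-6-7: well-formed.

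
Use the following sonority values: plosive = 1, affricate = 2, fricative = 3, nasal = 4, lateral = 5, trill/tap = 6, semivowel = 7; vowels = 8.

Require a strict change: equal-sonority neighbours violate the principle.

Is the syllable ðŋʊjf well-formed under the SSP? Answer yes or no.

Onset: /ð/ is a fricative (sonority 3), /ŋ/ is a nasal (sonority 4); then the nucleus /ʊ/ (sonority 8).
Onset profile 3-4-8 — rises to the nucleus.
Coda: /j/ is a semivowel (sonority 7), /f/ is a fricative (sonority 3).
Coda profile 8-7-3 — falls from the nucleus.

yes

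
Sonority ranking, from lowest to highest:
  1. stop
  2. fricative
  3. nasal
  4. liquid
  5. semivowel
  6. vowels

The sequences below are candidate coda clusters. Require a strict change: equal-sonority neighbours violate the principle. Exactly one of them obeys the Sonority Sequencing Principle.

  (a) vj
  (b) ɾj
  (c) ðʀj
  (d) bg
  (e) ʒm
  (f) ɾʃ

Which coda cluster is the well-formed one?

f

(a) sonority 2-5: ill-formed.
(b) sonority 4-5: ill-formed.
(c) sonority 2-4-5: ill-formed.
(d) sonority 1-1: ill-formed.
(e) sonority 2-3: ill-formed.
(f) sonority 4-2: well-formed.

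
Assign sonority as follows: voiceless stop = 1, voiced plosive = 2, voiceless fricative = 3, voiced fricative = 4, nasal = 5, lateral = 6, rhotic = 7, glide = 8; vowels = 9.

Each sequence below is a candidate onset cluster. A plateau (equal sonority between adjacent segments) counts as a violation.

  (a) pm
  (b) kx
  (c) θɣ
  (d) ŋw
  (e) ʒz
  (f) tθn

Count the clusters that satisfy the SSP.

(a) pm: profile 1-5 — obeys.
(b) kx: profile 1-3 — obeys.
(c) θɣ: profile 3-4 — obeys.
(d) ŋw: profile 5-8 — obeys.
(e) ʒz: profile 4-4 — violates.
(f) tθn: profile 1-3-5 — obeys.

5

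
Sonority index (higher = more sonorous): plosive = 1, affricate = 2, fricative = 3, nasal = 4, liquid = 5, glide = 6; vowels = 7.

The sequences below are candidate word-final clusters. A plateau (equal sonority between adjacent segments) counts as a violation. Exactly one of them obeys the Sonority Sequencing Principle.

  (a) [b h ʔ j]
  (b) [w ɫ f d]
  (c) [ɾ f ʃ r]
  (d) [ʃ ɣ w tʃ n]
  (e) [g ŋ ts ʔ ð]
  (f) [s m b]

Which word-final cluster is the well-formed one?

b

(a) [b h ʔ j]: profile 1-3-1-6 — violates.
(b) [w ɫ f d]: profile 6-5-3-1 — obeys.
(c) [ɾ f ʃ r]: profile 5-3-3-5 — violates.
(d) [ʃ ɣ w tʃ n]: profile 3-3-6-2-4 — violates.
(e) [g ŋ ts ʔ ð]: profile 1-4-2-1-3 — violates.
(f) [s m b]: profile 3-4-1 — violates.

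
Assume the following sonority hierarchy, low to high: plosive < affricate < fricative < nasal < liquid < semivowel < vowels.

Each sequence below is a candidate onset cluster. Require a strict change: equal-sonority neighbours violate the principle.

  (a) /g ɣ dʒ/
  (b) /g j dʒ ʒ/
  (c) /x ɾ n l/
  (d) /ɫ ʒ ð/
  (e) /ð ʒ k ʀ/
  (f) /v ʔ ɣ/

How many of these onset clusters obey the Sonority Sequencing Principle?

(a) 1-3-2 → violates
(b) 1-6-2-3 → violates
(c) 3-5-4-5 → violates
(d) 5-3-3 → violates
(e) 3-3-1-5 → violates
(f) 3-1-3 → violates

0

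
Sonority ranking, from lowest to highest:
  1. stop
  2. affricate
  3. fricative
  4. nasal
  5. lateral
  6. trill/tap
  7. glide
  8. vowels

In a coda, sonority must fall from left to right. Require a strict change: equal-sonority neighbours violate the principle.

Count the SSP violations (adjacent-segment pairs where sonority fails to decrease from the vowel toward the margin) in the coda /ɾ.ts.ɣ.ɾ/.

2

/ɾ/ — trill/tap, sonority 6.
/ts/ — affricate, sonority 2.
/ɣ/ — fricative, sonority 3.
/ɾ/ — trill/tap, sonority 6.
/ɾ/→/ts/: 6→2 (falls) — ok.
/ts/→/ɣ/: 2→3 (does not fall) — violation.
/ɣ/→/ɾ/: 3→6 (does not fall) — violation.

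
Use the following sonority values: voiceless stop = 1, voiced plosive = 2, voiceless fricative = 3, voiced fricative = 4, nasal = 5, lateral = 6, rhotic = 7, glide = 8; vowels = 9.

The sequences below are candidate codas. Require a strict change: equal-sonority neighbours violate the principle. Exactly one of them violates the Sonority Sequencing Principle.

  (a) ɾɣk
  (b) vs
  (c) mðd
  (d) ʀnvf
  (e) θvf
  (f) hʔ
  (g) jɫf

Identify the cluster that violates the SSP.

e

(a) 7-4-1 → obeys
(b) 4-3 → obeys
(c) 5-4-2 → obeys
(d) 7-5-4-3 → obeys
(e) 3-4-3 → violates
(f) 3-1 → obeys
(g) 8-6-3 → obeys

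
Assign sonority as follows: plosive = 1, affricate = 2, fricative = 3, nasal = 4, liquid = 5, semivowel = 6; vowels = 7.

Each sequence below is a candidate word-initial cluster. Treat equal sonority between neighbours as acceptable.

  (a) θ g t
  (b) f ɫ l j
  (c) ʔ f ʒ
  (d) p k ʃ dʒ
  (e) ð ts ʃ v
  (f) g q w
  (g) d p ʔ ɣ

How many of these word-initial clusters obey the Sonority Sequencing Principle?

4

(a) θ g t: profile 3-1-1 — violates.
(b) f ɫ l j: profile 3-5-5-6 — obeys.
(c) ʔ f ʒ: profile 1-3-3 — obeys.
(d) p k ʃ dʒ: profile 1-1-3-2 — violates.
(e) ð ts ʃ v: profile 3-2-3-3 — violates.
(f) g q w: profile 1-1-6 — obeys.
(g) d p ʔ ɣ: profile 1-1-1-3 — obeys.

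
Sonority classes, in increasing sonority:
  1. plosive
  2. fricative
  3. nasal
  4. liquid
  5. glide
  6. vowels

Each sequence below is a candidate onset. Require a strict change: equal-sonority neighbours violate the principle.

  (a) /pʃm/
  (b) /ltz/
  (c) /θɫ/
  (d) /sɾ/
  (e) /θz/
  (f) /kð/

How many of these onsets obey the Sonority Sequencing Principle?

(a) 1-2-3 → obeys
(b) 4-1-2 → violates
(c) 2-4 → obeys
(d) 2-4 → obeys
(e) 2-2 → violates
(f) 1-2 → obeys

4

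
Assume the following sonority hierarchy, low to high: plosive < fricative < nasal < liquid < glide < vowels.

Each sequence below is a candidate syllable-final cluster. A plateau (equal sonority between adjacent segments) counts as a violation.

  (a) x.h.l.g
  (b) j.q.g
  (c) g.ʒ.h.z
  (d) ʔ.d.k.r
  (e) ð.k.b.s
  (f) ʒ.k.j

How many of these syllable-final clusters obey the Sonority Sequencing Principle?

0

(a) 2-2-4-1 → violates
(b) 5-1-1 → violates
(c) 1-2-2-2 → violates
(d) 1-1-1-4 → violates
(e) 2-1-1-2 → violates
(f) 2-1-5 → violates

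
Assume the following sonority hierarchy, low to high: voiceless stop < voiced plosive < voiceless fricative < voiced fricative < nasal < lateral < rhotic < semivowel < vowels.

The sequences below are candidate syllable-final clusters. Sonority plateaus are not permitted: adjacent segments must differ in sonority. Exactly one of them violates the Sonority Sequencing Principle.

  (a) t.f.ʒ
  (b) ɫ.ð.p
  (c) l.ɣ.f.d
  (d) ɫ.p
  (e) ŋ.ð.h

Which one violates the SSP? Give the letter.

(a) 1-3-4 → violates
(b) 6-4-1 → obeys
(c) 6-4-3-2 → obeys
(d) 6-1 → obeys
(e) 5-4-3 → obeys

a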